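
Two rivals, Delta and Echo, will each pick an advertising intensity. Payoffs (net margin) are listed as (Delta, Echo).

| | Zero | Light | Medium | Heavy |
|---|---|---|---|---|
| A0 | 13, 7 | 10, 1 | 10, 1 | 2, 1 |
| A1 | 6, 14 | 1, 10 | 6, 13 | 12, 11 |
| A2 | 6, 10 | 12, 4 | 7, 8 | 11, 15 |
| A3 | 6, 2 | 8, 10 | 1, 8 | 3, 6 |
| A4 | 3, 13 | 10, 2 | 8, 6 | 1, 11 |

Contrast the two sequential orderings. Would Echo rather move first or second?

first

If Delta leads: Echo's best replies are A0→Zero, A1→Zero, A2→Heavy, A3→Light, A4→Zero; Delta's induced payoffs 13, 6, 11, 8, 3; outcome (A0, Zero), payoffs (13, 7).
If Echo leads: Delta's best replies are Zero→A0, Light→A2, Medium→A0, Heavy→A1; Echo's induced payoffs 7, 4, 1, 11; outcome (A1, Heavy), payoffs (12, 11).
Echo gets 11 moving first and 7 moving second, so Echo prefers to move first.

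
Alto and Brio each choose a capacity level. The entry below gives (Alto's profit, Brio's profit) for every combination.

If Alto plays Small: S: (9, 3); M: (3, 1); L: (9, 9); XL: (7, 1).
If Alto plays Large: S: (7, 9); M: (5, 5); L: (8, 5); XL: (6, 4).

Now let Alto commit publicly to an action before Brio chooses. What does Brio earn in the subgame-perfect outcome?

Work backward from Brio's decision.
- Small → Brio plays L (best of 3, 1, 9, 1); Alto gets 9.
- Large → Brio plays S (best of 9, 5, 5, 4); Alto gets 7.
Maximizing over 9, 7, Alto chooses Small. Subgame-perfect outcome: (Small, L) with payoffs (9, 9).

9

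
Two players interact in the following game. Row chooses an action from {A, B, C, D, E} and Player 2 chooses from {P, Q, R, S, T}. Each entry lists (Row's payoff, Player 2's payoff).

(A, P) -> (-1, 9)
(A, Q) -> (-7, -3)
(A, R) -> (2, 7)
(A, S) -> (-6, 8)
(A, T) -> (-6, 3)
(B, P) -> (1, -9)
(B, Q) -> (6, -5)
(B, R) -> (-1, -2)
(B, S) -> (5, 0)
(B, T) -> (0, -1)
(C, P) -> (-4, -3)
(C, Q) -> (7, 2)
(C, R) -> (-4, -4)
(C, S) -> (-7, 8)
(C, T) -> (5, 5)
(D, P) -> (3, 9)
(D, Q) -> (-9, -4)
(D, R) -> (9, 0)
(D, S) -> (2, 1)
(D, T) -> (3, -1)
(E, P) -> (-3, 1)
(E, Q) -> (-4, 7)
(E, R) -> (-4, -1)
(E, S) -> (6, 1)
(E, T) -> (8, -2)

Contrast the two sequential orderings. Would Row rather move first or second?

If Row leads: Player 2's best replies are A→P, B→S, C→S, D→P, E→Q; Row's induced payoffs -1, 5, -7, 3, -4; outcome (B, S), payoffs (5, 0).
If Player 2 leads: Row's best replies are P→D, Q→C, R→D, S→E, T→E; Player 2's induced payoffs 9, 2, 0, 1, -2; outcome (D, P), payoffs (3, 9).
Row gets 5 moving first and 3 moving second, so Row prefers to move first.

first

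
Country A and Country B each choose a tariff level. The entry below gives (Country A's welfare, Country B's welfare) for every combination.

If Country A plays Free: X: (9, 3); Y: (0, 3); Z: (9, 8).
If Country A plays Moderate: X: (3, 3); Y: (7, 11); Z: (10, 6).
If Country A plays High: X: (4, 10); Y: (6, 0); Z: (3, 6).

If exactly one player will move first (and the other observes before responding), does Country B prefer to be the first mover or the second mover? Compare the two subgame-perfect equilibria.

first

If Country A leads: Country B's best replies are Free→Z, Moderate→Y, High→X; Country A's induced payoffs 9, 7, 4; outcome (Free, Z), payoffs (9, 8).
If Country B leads: Country A's best replies are X→Free, Y→Moderate, Z→Moderate; Country B's induced payoffs 3, 11, 6; outcome (Moderate, Y), payoffs (7, 11).
Country B gets 11 moving first and 8 moving second, so Country B prefers to move first.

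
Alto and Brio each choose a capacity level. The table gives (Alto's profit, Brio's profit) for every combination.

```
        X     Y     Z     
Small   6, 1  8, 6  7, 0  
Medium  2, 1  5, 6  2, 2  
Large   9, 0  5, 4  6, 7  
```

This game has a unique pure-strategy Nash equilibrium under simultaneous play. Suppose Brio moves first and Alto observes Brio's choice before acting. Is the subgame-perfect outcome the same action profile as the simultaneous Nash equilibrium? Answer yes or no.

yes

Work backward from Alto's decision.
- X: BR = Large, leader payoff 0.
- Y: BR = Small, leader payoff 6.
- Z: BR = Small, leader payoff 0.
Brio's induced payoffs are 0, 6, 0, so Brio commits to Y. Subgame-perfect outcome: (Small, Y) with payoffs (8, 6).
Under simultaneous play:
Alto's best replies: X→Large; Y→Small; Z→Small.
Brio's best replies: Small→Y; Medium→Y; Large→Z.
The unique mutual best reply is (Small, Y), giving (8, 6).
Sequential outcome (Small, Y) coincides with the Nash profile (Small, Y).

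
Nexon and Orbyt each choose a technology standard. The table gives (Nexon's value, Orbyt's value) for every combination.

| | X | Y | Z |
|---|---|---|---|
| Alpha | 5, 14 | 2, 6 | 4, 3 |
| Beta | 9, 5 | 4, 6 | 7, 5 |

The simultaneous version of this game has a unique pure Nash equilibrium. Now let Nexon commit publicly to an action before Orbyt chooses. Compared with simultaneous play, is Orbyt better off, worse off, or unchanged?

better off

Backward induction with Nexon moving first.
- Alpha → Orbyt plays X (best of 14, 6, 3); Nexon gets 5.
- Beta → Orbyt plays Y (best of 5, 6, 5); Nexon gets 4.
Maximizing over 5, 4, Nexon chooses Alpha. Subgame-perfect outcome: (Alpha, X) with payoffs (5, 14).
Under simultaneous play:
Nexon's best replies: X→Beta; Y→Beta; Z→Beta.
Orbyt's best replies: Alpha→X; Beta→Y.
The unique mutual best reply is (Beta, Y), giving (4, 6).
Orbyt earns 14 sequentially versus 6 at the Nash outcome: better off.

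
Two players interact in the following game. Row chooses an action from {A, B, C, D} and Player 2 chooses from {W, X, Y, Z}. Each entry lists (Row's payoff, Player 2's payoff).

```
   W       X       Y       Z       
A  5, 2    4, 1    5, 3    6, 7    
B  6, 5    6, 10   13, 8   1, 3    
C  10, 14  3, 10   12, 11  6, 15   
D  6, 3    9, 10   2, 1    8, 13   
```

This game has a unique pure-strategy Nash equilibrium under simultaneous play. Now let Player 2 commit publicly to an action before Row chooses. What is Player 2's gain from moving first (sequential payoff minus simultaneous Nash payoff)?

Backward induction with Player 2 moving first.
- W → Row plays C (best of 5, 6, 10, 6); Player 2 gets 14.
- X → Row plays D (best of 4, 6, 3, 9); Player 2 gets 10.
- Y → Row plays B (best of 5, 13, 12, 2); Player 2 gets 8.
- Z → Row plays D (best of 6, 1, 6, 8); Player 2 gets 13.
Among 14, 10, 8, 13, the best is 14 at W. Subgame-perfect outcome: (C, W) with payoffs (10, 14).
Now find the simultaneous Nash equilibrium.
Row's best replies: W→C; X→D; Y→B; Z→D.
Player 2's best replies: A→Z; B→X; C→Z; D→Z.
Only (D, Z) has each player best-responding; Nash payoffs (8, 13).
Player 2's commitment gain: 14 − 13 = 1.

1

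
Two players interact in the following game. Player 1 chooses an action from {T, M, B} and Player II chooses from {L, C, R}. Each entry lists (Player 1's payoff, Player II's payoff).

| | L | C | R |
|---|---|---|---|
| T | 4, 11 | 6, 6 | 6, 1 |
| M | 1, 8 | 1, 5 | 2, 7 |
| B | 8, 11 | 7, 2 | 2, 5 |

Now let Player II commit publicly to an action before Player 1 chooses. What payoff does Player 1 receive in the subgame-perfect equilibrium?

Work backward from Player 1's decision.
- L: Player 1 compares 4, 1, 8 and picks B; Player II would get 11.
- C: Player 1 compares 6, 1, 7 and picks B; Player II would get 2.
- R: Player 1 compares 6, 2, 2 and picks T; Player II would get 1.
Among 11, 2, 1, the best is 11 at L. Subgame-perfect outcome: (B, L) with payoffs (8, 11).

8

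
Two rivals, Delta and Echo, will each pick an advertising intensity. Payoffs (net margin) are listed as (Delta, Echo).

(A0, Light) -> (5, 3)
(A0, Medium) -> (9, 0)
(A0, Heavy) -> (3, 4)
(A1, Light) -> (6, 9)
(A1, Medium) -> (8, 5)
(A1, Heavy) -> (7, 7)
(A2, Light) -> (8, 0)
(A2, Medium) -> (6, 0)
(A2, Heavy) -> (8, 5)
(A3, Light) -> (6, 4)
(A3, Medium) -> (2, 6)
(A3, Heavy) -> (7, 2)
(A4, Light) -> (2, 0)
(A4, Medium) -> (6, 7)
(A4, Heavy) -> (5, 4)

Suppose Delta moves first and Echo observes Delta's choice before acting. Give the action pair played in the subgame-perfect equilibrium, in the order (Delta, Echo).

Solve by backward induction (Delta leads).
- A0: Echo compares 3, 0, 4 and picks Heavy; Delta would get 3.
- A1: Echo compares 9, 5, 7 and picks Light; Delta would get 6.
- A2: Echo compares 0, 0, 5 and picks Heavy; Delta would get 8.
- A3: Echo compares 4, 6, 2 and picks Medium; Delta would get 2.
- A4: Echo compares 0, 7, 4 and picks Medium; Delta would get 6.
Maximizing over 3, 6, 8, 2, 6, Delta chooses A2. Subgame-perfect outcome: (A2, Heavy) with payoffs (8, 5).

(A2, Heavy)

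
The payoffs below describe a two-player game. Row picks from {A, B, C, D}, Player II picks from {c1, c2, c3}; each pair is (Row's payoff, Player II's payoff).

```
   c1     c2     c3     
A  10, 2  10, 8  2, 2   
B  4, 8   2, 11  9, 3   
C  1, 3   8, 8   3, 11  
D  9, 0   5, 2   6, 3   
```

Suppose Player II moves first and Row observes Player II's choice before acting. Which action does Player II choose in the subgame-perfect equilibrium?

c2

Backward induction with Player II moving first.
- c1: BR = A, leader payoff 2.
- c2: BR = A, leader payoff 8.
- c3: BR = B, leader payoff 3.
Among 2, 8, 3, the best is 8 at c2. Subgame-perfect outcome: (A, c2) with payoffs (10, 8).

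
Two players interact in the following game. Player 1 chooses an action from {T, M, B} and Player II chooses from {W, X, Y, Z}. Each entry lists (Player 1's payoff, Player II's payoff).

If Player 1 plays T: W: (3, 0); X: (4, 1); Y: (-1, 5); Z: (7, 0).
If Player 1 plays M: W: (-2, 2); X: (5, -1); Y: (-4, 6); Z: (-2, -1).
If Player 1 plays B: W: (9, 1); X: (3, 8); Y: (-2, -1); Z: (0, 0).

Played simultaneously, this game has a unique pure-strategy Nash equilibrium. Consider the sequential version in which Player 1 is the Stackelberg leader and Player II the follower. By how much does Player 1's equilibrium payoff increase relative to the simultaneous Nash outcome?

Backward induction with Player 1 moving first.
- T: BR = Y, leader payoff -1.
- M: BR = Y, leader payoff -4.
- B: BR = X, leader payoff 3.
Among -1, -4, 3, the best is 3 at B. Subgame-perfect outcome: (B, X) with payoffs (3, 8).
Under simultaneous play:
Player 1's best replies: W→B; X→M; Y→T; Z→T.
Player II's best replies: T→Y; M→Y; B→X.
Only (T, Y) has each player best-responding; Nash payoffs (-1, 5).
Player 1's commitment gain: 3 − -1 = 4.

4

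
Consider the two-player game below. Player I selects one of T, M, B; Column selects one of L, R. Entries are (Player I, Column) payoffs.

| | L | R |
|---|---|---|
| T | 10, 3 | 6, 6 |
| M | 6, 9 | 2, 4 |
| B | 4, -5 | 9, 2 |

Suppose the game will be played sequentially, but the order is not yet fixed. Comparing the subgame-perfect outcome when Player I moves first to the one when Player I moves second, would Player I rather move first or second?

second

If Player I leads: Column's best replies are T→R, M→L, B→R; Player I's induced payoffs 6, 6, 9; outcome (B, R), payoffs (9, 2).
If Column leads: Player I's best replies are L→T, R→B; Column's induced payoffs 3, 2; outcome (T, L), payoffs (10, 3).
Player I gets 9 moving first and 10 moving second, so Player I prefers to move second.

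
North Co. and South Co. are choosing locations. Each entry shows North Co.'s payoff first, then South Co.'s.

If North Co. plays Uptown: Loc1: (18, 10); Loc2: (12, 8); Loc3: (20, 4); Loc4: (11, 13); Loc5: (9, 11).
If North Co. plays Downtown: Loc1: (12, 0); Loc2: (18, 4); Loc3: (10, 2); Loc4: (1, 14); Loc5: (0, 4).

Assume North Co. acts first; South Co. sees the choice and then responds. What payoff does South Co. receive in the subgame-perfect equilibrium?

13

Solve by backward induction (North Co. leads).
- Uptown → South Co. plays Loc4 (best of 10, 8, 4, 13, 11); North Co. gets 11.
- Downtown → South Co. plays Loc4 (best of 0, 4, 2, 14, 4); North Co. gets 1.
Among 11, 1, the best is 11 at Uptown. Subgame-perfect outcome: (Uptown, Loc4) with payoffs (11, 13).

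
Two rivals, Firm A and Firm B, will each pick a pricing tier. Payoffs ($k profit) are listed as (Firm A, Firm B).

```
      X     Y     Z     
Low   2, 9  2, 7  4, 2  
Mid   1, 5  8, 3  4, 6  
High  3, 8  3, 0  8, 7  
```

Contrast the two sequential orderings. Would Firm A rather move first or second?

first

If Firm A leads: Firm B's best replies are Low→X, Mid→Z, High→X; Firm A's induced payoffs 2, 4, 3; outcome (Mid, Z), payoffs (4, 6).
If Firm B leads: Firm A's best replies are X→High, Y→Mid, Z→High; Firm B's induced payoffs 8, 3, 7; outcome (High, X), payoffs (3, 8).
Firm A gets 4 moving first and 3 moving second, so Firm A prefers to move first.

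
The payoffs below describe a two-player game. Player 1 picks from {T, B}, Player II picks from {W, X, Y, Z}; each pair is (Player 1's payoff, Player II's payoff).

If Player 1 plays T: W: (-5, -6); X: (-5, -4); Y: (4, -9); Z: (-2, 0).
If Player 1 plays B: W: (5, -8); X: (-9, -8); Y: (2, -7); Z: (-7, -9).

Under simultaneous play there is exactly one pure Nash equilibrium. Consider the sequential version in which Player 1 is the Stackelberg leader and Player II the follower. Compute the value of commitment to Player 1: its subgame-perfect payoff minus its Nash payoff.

Work backward from Player II's decision.
- T: Player II compares -6, -4, -9, 0 and picks Z; Player 1 would get -2.
- B: Player II compares -8, -8, -7, -9 and picks Y; Player 1 would get 2.
Player 1's induced payoffs are -2, 2, so Player 1 commits to B. Subgame-perfect outcome: (B, Y) with payoffs (2, -7).
Under simultaneous play:
Player 1's best replies: W→B; X→T; Y→T; Z→T.
Player II's best replies: T→Z; B→Y.
The unique mutual best reply is (T, Z), giving (-2, 0).
Player 1's commitment gain: 2 − -2 = 4.

4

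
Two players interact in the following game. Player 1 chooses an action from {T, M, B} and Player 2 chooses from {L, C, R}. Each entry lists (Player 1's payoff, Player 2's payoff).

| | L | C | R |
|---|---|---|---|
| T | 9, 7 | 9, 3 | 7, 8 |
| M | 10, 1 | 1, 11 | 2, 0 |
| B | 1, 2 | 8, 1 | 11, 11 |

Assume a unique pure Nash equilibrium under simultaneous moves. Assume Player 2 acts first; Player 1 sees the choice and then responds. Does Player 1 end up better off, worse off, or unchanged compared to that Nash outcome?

unchanged

Solve by backward induction (Player 2 leads).
- L: Player 1 compares 9, 10, 1 and picks M; Player 2 would get 1.
- C: Player 1 compares 9, 1, 8 and picks T; Player 2 would get 3.
- R: Player 1 compares 7, 2, 11 and picks B; Player 2 would get 11.
Player 2's induced payoffs are 1, 3, 11, so Player 2 commits to R. Subgame-perfect outcome: (B, R) with payoffs (11, 11).
Under simultaneous play:
Player 1's best replies: L→M; C→T; R→B.
Player 2's best replies: T→R; M→C; B→R.
The unique mutual best reply is (B, R), giving (11, 11).
Player 1 earns 11 sequentially versus 11 at the Nash outcome: unchanged.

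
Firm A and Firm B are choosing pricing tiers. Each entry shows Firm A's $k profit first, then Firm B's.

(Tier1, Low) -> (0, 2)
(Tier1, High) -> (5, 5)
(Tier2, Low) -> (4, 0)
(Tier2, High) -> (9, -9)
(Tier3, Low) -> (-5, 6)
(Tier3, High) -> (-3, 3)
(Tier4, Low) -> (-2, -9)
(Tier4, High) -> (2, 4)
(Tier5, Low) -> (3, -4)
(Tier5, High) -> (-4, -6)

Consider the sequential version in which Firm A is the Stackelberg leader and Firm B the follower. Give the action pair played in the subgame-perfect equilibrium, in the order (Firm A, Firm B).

Firm B best-responds to each possible Firm A move:
- Tier1: BR = High, leader payoff 5.
- Tier2: BR = Low, leader payoff 4.
- Tier3: BR = Low, leader payoff -5.
- Tier4: BR = High, leader payoff 2.
- Tier5: BR = Low, leader payoff 3.
Firm A's induced payoffs are 5, 4, -5, 2, 3, so Firm A commits to Tier1. Subgame-perfect outcome: (Tier1, High) with payoffs (5, 5).

(Tier1, High)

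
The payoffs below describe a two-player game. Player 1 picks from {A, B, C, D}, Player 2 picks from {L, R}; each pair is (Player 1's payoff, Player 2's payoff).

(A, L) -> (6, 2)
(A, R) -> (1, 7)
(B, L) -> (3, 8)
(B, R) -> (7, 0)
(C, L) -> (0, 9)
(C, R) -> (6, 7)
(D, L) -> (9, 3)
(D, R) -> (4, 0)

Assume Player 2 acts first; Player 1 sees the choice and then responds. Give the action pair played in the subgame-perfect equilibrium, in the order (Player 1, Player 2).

(D, L)

Backward induction with Player 2 moving first.
- L: BR = D, leader payoff 3.
- R: BR = B, leader payoff 0.
Maximizing over 3, 0, Player 2 chooses L. Subgame-perfect outcome: (D, L) with payoffs (9, 3).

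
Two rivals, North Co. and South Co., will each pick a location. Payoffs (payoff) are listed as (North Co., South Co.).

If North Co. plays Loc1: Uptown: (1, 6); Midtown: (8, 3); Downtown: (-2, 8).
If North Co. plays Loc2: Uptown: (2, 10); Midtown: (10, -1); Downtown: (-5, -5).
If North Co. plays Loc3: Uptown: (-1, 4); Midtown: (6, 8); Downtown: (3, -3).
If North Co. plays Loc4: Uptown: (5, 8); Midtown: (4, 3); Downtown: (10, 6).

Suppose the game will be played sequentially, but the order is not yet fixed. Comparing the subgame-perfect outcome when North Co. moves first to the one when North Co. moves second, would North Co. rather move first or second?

If North Co. leads: South Co.'s best replies are Loc1→Downtown, Loc2→Uptown, Loc3→Midtown, Loc4→Uptown; North Co.'s induced payoffs -2, 2, 6, 5; outcome (Loc3, Midtown), payoffs (6, 8).
If South Co. leads: North Co.'s best replies are Uptown→Loc4, Midtown→Loc2, Downtown→Loc4; South Co.'s induced payoffs 8, -1, 6; outcome (Loc4, Uptown), payoffs (5, 8).
North Co. gets 6 moving first and 5 moving second, so North Co. prefers to move first.

first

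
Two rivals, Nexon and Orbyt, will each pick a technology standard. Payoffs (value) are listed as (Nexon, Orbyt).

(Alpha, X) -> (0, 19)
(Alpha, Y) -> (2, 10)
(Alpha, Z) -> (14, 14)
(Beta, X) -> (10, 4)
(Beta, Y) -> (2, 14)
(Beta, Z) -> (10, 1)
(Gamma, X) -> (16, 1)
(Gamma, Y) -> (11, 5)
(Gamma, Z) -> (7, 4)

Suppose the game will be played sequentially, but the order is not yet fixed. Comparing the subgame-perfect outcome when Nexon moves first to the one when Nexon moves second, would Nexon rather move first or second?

If Nexon leads: Orbyt's best replies are Alpha→X, Beta→Y, Gamma→Y; Nexon's induced payoffs 0, 2, 11; outcome (Gamma, Y), payoffs (11, 5).
If Orbyt leads: Nexon's best replies are X→Gamma, Y→Gamma, Z→Alpha; Orbyt's induced payoffs 1, 5, 14; outcome (Alpha, Z), payoffs (14, 14).
Nexon gets 11 moving first and 14 moving second, so Nexon prefers to move second.

second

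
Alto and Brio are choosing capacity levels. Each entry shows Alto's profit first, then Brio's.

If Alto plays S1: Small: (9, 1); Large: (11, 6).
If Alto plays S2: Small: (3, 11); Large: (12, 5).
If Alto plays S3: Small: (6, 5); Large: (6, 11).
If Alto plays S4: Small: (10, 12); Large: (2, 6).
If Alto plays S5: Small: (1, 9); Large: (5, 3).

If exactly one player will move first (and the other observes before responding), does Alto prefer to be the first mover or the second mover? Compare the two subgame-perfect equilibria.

first

If Alto leads: Brio's best replies are S1→Large, S2→Small, S3→Large, S4→Small, S5→Small; Alto's induced payoffs 11, 3, 6, 10, 1; outcome (S1, Large), payoffs (11, 6).
If Brio leads: Alto's best replies are Small→S4, Large→S2; Brio's induced payoffs 12, 5; outcome (S4, Small), payoffs (10, 12).
Alto gets 11 moving first and 10 moving second, so Alto prefers to move first.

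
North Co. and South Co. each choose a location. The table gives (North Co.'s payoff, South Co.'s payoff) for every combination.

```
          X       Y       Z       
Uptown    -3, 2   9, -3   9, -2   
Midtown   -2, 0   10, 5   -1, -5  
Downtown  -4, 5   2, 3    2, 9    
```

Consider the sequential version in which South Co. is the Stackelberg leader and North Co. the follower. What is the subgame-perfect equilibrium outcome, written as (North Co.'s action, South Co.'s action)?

(Midtown, Y)

Work backward from North Co.'s decision.
- X: North Co. compares -3, -2, -4 and picks Midtown; South Co. would get 0.
- Y: North Co. compares 9, 10, 2 and picks Midtown; South Co. would get 5.
- Z: North Co. compares 9, -1, 2 and picks Uptown; South Co. would get -2.
Among 0, 5, -2, the best is 5 at Y. Subgame-perfect outcome: (Midtown, Y) with payoffs (10, 5).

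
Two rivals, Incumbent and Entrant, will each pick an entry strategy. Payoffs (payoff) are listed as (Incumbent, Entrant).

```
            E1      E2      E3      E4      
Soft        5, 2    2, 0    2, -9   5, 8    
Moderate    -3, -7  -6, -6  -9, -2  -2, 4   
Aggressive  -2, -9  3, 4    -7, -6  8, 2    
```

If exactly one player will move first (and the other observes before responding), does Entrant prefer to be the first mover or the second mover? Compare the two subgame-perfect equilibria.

If Incumbent leads: Entrant's best replies are Soft→E4, Moderate→E4, Aggressive→E2; Incumbent's induced payoffs 5, -2, 3; outcome (Soft, E4), payoffs (5, 8).
If Entrant leads: Incumbent's best replies are E1→Soft, E2→Aggressive, E3→Soft, E4→Aggressive; Entrant's induced payoffs 2, 4, -9, 2; outcome (Aggressive, E2), payoffs (3, 4).
Entrant gets 4 moving first and 8 moving second, so Entrant prefers to move second.

second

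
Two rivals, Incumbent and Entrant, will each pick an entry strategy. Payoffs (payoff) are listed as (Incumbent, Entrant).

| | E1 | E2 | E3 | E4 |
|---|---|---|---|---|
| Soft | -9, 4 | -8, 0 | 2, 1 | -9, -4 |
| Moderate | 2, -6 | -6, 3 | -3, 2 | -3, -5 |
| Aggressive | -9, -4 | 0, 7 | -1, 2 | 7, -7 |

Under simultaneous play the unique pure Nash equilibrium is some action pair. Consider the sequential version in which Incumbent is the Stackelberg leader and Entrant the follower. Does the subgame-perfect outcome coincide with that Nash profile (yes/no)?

Backward induction with Incumbent moving first.
- Soft → Entrant plays E1 (best of 4, 0, 1, -4); Incumbent gets -9.
- Moderate → Entrant plays E2 (best of -6, 3, 2, -5); Incumbent gets -6.
- Aggressive → Entrant plays E2 (best of -4, 7, 2, -7); Incumbent gets 0.
Incumbent's induced payoffs are -9, -6, 0, so Incumbent commits to Aggressive. Subgame-perfect outcome: (Aggressive, E2) with payoffs (0, 7).
For the simultaneous game, intersect best replies.
Incumbent's best replies: E1→Moderate; E2→Aggressive; E3→Soft; E4→Aggressive.
Entrant's best replies: Soft→E1; Moderate→E2; Aggressive→E2.
Only (Aggressive, E2) has each player best-responding; Nash payoffs (0, 7).
Sequential outcome (Aggressive, E2) coincides with the Nash profile (Aggressive, E2).

yes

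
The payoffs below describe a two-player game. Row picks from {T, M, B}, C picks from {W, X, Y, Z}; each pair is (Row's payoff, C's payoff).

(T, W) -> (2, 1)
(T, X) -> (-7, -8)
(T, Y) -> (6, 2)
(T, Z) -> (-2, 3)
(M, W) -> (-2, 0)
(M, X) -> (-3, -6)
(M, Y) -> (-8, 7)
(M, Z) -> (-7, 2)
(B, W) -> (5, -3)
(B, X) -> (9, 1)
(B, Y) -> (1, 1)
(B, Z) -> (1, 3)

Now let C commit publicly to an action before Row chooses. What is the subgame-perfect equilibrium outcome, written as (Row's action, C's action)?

Work backward from Row's decision.
- W → Row plays B (best of 2, -2, 5); C gets -3.
- X → Row plays B (best of -7, -3, 9); C gets 1.
- Y → Row plays T (best of 6, -8, 1); C gets 2.
- Z → Row plays B (best of -2, -7, 1); C gets 3.
Among -3, 1, 2, 3, the best is 3 at Z. Subgame-perfect outcome: (B, Z) with payoffs (1, 3).

(B, Z)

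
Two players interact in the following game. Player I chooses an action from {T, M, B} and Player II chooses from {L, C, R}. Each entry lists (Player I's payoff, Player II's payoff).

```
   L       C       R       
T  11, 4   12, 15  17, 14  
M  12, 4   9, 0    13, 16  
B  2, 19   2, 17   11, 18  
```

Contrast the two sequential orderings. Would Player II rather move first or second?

If Player I leads: Player II's best replies are T→C, M→R, B→L; Player I's induced payoffs 12, 13, 2; outcome (M, R), payoffs (13, 16).
If Player II leads: Player I's best replies are L→M, C→T, R→T; Player II's induced payoffs 4, 15, 14; outcome (T, C), payoffs (12, 15).
Player II gets 15 moving first and 16 moving second, so Player II prefers to move second.

second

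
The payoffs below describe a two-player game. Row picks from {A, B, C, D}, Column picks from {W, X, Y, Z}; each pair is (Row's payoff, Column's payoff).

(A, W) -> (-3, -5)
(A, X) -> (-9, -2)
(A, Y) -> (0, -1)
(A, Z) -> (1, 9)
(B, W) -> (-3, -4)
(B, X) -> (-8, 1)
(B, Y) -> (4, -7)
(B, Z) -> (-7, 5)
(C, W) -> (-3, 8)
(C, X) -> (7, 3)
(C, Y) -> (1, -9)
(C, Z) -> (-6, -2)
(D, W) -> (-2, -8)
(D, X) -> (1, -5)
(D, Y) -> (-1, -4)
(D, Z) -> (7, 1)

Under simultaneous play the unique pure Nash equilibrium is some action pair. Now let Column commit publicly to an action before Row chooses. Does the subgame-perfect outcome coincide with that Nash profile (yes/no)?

Work backward from Row's decision.
- W → Row plays D (best of -3, -3, -3, -2); Column gets -8.
- X → Row plays C (best of -9, -8, 7, 1); Column gets 3.
- Y → Row plays B (best of 0, 4, 1, -1); Column gets -7.
- Z → Row plays D (best of 1, -7, -6, 7); Column gets 1.
Among -8, 3, -7, 1, the best is 3 at X. Subgame-perfect outcome: (C, X) with payoffs (7, 3).
Under simultaneous play:
Row's best replies: W→D; X→C; Y→B; Z→D.
Column's best replies: A→Z; B→Z; C→W; D→Z.
Only (D, Z) has each player best-responding; Nash payoffs (7, 1).
Sequential outcome (C, X) differs from the Nash profile (D, Z).

no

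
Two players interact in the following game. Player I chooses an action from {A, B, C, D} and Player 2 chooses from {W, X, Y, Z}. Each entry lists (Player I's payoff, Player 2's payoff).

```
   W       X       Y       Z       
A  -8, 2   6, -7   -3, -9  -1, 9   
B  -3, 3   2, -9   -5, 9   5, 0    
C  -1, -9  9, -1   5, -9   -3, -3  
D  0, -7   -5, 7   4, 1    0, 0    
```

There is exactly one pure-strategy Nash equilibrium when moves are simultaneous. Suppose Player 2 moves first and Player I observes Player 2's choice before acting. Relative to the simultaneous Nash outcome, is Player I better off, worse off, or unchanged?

worse off

Backward induction with Player 2 moving first.
- W: BR = D, leader payoff -7.
- X: BR = C, leader payoff -1.
- Y: BR = C, leader payoff -9.
- Z: BR = B, leader payoff 0.
Among -7, -1, -9, 0, the best is 0 at Z. Subgame-perfect outcome: (B, Z) with payoffs (5, 0).
Now find the simultaneous Nash equilibrium.
Player I's best replies: W→D; X→C; Y→C; Z→B.
Player 2's best replies: A→Z; B→Y; C→X; D→X.
Only (C, X) has each player best-responding; Nash payoffs (9, -1).
Player I earns 5 sequentially versus 9 at the Nash outcome: worse off.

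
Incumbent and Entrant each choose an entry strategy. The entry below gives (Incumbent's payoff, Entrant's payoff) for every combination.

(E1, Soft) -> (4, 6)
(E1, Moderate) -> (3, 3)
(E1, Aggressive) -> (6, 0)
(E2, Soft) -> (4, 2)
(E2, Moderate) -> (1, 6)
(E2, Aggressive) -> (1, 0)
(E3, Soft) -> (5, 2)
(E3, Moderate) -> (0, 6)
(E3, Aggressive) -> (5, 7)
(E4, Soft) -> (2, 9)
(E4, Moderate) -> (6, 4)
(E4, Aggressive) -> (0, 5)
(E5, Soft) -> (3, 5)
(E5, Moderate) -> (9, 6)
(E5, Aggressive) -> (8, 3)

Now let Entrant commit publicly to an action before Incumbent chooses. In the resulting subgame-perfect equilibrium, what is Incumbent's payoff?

Incumbent best-responds to each possible Entrant move:
- Soft → Incumbent plays E3 (best of 4, 4, 5, 2, 3); Entrant gets 2.
- Moderate → Incumbent plays E5 (best of 3, 1, 0, 6, 9); Entrant gets 6.
- Aggressive → Incumbent plays E5 (best of 6, 1, 5, 0, 8); Entrant gets 3.
Maximizing over 2, 6, 3, Entrant chooses Moderate. Subgame-perfect outcome: (E5, Moderate) with payoffs (9, 6).

9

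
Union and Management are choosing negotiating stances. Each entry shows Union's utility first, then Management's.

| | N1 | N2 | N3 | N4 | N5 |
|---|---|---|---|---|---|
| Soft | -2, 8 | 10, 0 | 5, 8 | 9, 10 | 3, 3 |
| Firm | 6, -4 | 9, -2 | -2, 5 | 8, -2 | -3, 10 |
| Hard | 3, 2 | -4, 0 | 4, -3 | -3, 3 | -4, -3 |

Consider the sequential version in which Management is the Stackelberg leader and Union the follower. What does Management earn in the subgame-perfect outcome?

10

Solve by backward induction (Management leads).
- N1 → Union plays Firm (best of -2, 6, 3); Management gets -4.
- N2 → Union plays Soft (best of 10, 9, -4); Management gets 0.
- N3 → Union plays Soft (best of 5, -2, 4); Management gets 8.
- N4 → Union plays Soft (best of 9, 8, -3); Management gets 10.
- N5 → Union plays Soft (best of 3, -3, -4); Management gets 3.
Among -4, 0, 8, 10, 3, the best is 10 at N4. Subgame-perfect outcome: (Soft, N4) with payoffs (9, 10).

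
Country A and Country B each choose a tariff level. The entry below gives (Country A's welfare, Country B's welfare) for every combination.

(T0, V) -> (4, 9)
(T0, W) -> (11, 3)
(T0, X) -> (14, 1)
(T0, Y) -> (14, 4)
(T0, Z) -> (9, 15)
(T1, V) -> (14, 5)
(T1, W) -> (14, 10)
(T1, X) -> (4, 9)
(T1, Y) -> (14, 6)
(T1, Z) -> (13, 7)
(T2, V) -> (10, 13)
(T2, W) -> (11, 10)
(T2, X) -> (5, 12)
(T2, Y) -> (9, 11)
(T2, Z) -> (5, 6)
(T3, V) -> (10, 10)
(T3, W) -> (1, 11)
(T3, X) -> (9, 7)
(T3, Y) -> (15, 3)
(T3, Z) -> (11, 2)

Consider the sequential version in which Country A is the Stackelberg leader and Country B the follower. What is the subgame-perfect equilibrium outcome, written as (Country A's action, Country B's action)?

Country B best-responds to each possible Country A move:
- T0 → Country B plays Z (best of 9, 3, 1, 4, 15); Country A gets 9.
- T1 → Country B plays W (best of 5, 10, 9, 6, 7); Country A gets 14.
- T2 → Country B plays V (best of 13, 10, 12, 11, 6); Country A gets 10.
- T3 → Country B plays W (best of 10, 11, 7, 3, 2); Country A gets 1.
Among 9, 14, 10, 1, the best is 14 at T1. Subgame-perfect outcome: (T1, W) with payoffs (14, 10).

(T1, W)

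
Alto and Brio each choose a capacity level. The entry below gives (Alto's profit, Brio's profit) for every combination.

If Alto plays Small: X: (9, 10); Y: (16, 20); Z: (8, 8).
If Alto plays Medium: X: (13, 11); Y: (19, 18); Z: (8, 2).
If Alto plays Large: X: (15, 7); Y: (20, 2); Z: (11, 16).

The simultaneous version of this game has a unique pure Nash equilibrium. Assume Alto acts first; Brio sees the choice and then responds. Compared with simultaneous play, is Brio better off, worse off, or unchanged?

Solve by backward induction (Alto leads).
- Small: Brio compares 10, 20, 8 and picks Y; Alto would get 16.
- Medium: Brio compares 11, 18, 2 and picks Y; Alto would get 19.
- Large: Brio compares 7, 2, 16 and picks Z; Alto would get 11.
Alto's induced payoffs are 16, 19, 11, so Alto commits to Medium. Subgame-perfect outcome: (Medium, Y) with payoffs (19, 18).
For the simultaneous game, intersect best replies.
Alto's best replies: X→Large; Y→Large; Z→Large.
Brio's best replies: Small→Y; Medium→Y; Large→Z.
Only (Large, Z) has each player best-responding; Nash payoffs (11, 16).
Brio earns 18 sequentially versus 16 at the Nash outcome: better off.

better off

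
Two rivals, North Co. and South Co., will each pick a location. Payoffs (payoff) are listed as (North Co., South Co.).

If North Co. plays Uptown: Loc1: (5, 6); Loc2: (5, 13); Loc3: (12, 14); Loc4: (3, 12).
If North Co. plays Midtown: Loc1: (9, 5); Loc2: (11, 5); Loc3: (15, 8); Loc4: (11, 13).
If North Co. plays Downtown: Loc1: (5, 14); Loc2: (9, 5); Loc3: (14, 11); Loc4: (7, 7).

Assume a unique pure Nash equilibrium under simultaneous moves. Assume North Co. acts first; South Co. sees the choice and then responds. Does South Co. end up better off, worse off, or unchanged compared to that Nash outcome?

Work backward from South Co.'s decision.
- Uptown → South Co. plays Loc3 (best of 6, 13, 14, 12); North Co. gets 12.
- Midtown → South Co. plays Loc4 (best of 5, 5, 8, 13); North Co. gets 11.
- Downtown → South Co. plays Loc1 (best of 14, 5, 11, 7); North Co. gets 5.
North Co.'s induced payoffs are 12, 11, 5, so North Co. commits to Uptown. Subgame-perfect outcome: (Uptown, Loc3) with payoffs (12, 14).
Under simultaneous play:
North Co.'s best replies: Loc1→Midtown; Loc2→Midtown; Loc3→Midtown; Loc4→Midtown.
South Co.'s best replies: Uptown→Loc3; Midtown→Loc4; Downtown→Loc1.
Only (Midtown, Loc4) has each player best-responding; Nash payoffs (11, 13).
South Co. earns 14 sequentially versus 13 at the Nash outcome: better off.

better off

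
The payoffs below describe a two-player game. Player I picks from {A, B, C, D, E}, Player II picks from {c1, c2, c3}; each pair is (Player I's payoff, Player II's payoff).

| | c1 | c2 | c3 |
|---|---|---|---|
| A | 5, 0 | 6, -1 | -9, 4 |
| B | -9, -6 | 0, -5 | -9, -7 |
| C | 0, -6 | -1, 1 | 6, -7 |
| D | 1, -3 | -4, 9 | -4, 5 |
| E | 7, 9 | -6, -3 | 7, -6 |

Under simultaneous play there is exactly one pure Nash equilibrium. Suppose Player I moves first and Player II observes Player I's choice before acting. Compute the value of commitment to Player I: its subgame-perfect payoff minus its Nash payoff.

Player II best-responds to each possible Player I move:
- A: BR = c3, leader payoff -9.
- B: BR = c2, leader payoff 0.
- C: BR = c2, leader payoff -1.
- D: BR = c2, leader payoff -4.
- E: BR = c1, leader payoff 7.
Player I's induced payoffs are -9, 0, -1, -4, 7, so Player I commits to E. Subgame-perfect outcome: (E, c1) with payoffs (7, 9).
Under simultaneous play:
Player I's best replies: c1→E; c2→A; c3→E.
Player II's best replies: A→c3; B→c2; C→c2; D→c2; E→c1.
Only (E, c1) has each player best-responding; Nash payoffs (7, 9).
Player I's commitment gain: 7 − 7 = 0.

0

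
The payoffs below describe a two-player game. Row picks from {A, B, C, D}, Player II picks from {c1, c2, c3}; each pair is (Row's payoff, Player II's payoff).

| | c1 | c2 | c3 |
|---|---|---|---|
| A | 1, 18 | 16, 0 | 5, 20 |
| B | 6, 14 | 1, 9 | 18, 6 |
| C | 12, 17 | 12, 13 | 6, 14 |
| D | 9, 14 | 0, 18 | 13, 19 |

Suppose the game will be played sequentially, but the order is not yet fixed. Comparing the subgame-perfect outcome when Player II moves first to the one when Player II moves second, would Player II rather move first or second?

second

If Row leads: Player II's best replies are A→c3, B→c1, C→c1, D→c3; Row's induced payoffs 5, 6, 12, 13; outcome (D, c3), payoffs (13, 19).
If Player II leads: Row's best replies are c1→C, c2→A, c3→B; Player II's induced payoffs 17, 0, 6; outcome (C, c1), payoffs (12, 17).
Player II gets 17 moving first and 19 moving second, so Player II prefers to move second.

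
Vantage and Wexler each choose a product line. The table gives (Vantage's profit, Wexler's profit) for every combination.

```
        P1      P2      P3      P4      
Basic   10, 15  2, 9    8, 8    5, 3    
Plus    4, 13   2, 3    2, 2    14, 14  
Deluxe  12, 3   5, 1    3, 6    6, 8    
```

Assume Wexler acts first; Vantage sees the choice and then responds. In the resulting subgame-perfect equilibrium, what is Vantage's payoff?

Backward induction with Wexler moving first.
- P1: BR = Deluxe, leader payoff 3.
- P2: BR = Deluxe, leader payoff 1.
- P3: BR = Basic, leader payoff 8.
- P4: BR = Plus, leader payoff 14.
Wexler's induced payoffs are 3, 1, 8, 14, so Wexler commits to P4. Subgame-perfect outcome: (Plus, P4) with payoffs (14, 14).

14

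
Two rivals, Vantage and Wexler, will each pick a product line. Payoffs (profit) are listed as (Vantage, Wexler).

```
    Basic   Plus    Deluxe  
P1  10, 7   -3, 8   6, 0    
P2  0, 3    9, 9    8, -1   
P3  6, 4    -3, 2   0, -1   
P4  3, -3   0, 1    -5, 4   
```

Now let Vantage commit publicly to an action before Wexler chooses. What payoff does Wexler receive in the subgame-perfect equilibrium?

9

Backward induction with Vantage moving first.
- P1: Wexler compares 7, 8, 0 and picks Plus; Vantage would get -3.
- P2: Wexler compares 3, 9, -1 and picks Plus; Vantage would get 9.
- P3: Wexler compares 4, 2, -1 and picks Basic; Vantage would get 6.
- P4: Wexler compares -3, 1, 4 and picks Deluxe; Vantage would get -5.
Among -3, 9, 6, -5, the best is 9 at P2. Subgame-perfect outcome: (P2, Plus) with payoffs (9, 9).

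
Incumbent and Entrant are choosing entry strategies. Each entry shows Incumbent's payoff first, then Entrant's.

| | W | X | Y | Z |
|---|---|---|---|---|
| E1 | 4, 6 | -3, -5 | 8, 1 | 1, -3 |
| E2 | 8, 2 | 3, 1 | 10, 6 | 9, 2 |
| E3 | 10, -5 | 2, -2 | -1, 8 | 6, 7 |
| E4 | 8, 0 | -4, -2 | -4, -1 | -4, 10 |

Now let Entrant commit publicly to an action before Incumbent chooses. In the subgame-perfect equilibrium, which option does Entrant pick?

Solve by backward induction (Entrant leads).
- W → Incumbent plays E3 (best of 4, 8, 10, 8); Entrant gets -5.
- X → Incumbent plays E2 (best of -3, 3, 2, -4); Entrant gets 1.
- Y → Incumbent plays E2 (best of 8, 10, -1, -4); Entrant gets 6.
- Z → Incumbent plays E2 (best of 1, 9, 6, -4); Entrant gets 2.
Among -5, 1, 6, 2, the best is 6 at Y. Subgame-perfect outcome: (E2, Y) with payoffs (10, 6).

Y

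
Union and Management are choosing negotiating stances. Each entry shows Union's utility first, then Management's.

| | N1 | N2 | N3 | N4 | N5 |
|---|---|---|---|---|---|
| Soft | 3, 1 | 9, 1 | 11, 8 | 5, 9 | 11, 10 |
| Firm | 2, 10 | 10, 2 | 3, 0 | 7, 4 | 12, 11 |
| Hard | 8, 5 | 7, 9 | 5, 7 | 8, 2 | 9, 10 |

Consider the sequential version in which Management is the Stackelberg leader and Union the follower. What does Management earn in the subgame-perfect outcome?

Union best-responds to each possible Management move:
- N1 → Union plays Hard (best of 3, 2, 8); Management gets 5.
- N2 → Union plays Firm (best of 9, 10, 7); Management gets 2.
- N3 → Union plays Soft (best of 11, 3, 5); Management gets 8.
- N4 → Union plays Hard (best of 5, 7, 8); Management gets 2.
- N5 → Union plays Firm (best of 11, 12, 9); Management gets 11.
Maximizing over 5, 2, 8, 2, 11, Management chooses N5. Subgame-perfect outcome: (Firm, N5) with payoffs (12, 11).

11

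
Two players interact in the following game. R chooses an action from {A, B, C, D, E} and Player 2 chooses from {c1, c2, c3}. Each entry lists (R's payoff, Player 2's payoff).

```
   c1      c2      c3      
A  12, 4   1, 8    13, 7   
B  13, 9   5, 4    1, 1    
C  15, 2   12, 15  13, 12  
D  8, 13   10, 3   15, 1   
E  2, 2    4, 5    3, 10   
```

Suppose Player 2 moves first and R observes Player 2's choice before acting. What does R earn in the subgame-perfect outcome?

12

Backward induction with Player 2 moving first.
- c1: R compares 12, 13, 15, 8, 2 and picks C; Player 2 would get 2.
- c2: R compares 1, 5, 12, 10, 4 and picks C; Player 2 would get 15.
- c3: R compares 13, 1, 13, 15, 3 and picks D; Player 2 would get 1.
Player 2's induced payoffs are 2, 15, 1, so Player 2 commits to c2. Subgame-perfect outcome: (C, c2) with payoffs (12, 15).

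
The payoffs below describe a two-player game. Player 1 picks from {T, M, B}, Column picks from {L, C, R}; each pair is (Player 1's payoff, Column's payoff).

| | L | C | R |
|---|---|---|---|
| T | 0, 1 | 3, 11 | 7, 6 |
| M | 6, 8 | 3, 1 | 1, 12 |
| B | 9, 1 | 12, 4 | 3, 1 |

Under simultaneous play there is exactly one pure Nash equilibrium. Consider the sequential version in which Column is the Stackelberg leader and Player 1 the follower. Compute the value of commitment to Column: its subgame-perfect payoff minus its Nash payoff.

2

Backward induction with Column moving first.
- L → Player 1 plays B (best of 0, 6, 9); Column gets 1.
- C → Player 1 plays B (best of 3, 3, 12); Column gets 4.
- R → Player 1 plays T (best of 7, 1, 3); Column gets 6.
Maximizing over 1, 4, 6, Column chooses R. Subgame-perfect outcome: (T, R) with payoffs (7, 6).
Now find the simultaneous Nash equilibrium.
Player 1's best replies: L→B; C→B; R→T.
Column's best replies: T→C; M→R; B→C.
Only (B, C) has each player best-responding; Nash payoffs (12, 4).
Column's commitment gain: 6 − 4 = 2.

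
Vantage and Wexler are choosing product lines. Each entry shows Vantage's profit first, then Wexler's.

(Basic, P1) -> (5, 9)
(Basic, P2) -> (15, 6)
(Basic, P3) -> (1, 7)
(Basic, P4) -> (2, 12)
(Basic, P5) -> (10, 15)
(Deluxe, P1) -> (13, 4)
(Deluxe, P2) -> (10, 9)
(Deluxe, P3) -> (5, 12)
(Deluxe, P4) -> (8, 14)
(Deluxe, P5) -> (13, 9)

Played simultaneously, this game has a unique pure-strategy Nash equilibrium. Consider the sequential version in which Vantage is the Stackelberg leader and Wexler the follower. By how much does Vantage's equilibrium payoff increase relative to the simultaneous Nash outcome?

2

Solve by backward induction (Vantage leads).
- Basic: Wexler compares 9, 6, 7, 12, 15 and picks P5; Vantage would get 10.
- Deluxe: Wexler compares 4, 9, 12, 14, 9 and picks P4; Vantage would get 8.
Vantage's induced payoffs are 10, 8, so Vantage commits to Basic. Subgame-perfect outcome: (Basic, P5) with payoffs (10, 15).
For the simultaneous game, intersect best replies.
Vantage's best replies: P1→Deluxe; P2→Basic; P3→Deluxe; P4→Deluxe; P5→Deluxe.
Wexler's best replies: Basic→P5; Deluxe→P4.
Only (Deluxe, P4) has each player best-responding; Nash payoffs (8, 14).
Vantage's commitment gain: 10 − 8 = 2.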